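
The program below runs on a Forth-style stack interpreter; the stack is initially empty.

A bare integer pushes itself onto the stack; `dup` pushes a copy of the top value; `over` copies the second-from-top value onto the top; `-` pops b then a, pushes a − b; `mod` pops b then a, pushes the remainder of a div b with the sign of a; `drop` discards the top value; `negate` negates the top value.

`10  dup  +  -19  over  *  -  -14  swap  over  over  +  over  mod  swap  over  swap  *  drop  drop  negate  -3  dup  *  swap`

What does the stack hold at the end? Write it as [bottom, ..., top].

10     → 10
dup    → 10 10
+      → 20
-19    → 20 -19
over   → 20 -19 20
*      → 20 -380
-      → 400
-14    → 400 -14
swap   → -14 400
over   → -14 400 -14
over   → -14 400 -14 400
+      → -14 400 386
over   → -14 400 386 400
mod    → -14 400 386
swap   → -14 386 400
over   → -14 386 400 386
swap   → -14 386 386 400
*      → -14 386 154400
drop   → -14 386
drop   → -14
negate → 14
-3     → 14 -3
dup    → 14 -3 -3
*      → 14 9
swap   → 9 14

[9, 14]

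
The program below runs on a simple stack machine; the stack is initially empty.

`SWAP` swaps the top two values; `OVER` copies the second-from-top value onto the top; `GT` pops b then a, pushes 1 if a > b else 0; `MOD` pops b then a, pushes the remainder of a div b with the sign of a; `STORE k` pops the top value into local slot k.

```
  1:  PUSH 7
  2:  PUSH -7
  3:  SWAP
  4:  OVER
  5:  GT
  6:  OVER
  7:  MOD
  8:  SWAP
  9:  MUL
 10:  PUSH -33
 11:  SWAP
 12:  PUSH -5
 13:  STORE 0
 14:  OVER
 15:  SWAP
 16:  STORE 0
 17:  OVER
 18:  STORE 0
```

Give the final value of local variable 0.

PUSH 7   → 7
PUSH -7  → 7 -7
SWAP     → -7 7
OVER     → -7 7 -7
GT       → -7 1
OVER     → -7 1 -7
MOD      → -7 1
SWAP     → 1 -7
MUL      → -7
PUSH -33 → -7 -33
SWAP     → -33 -7
PUSH -5  → -33 -7 -5
STORE 0  → -33 -7
OVER     → -33 -7 -33
SWAP     → -33 -33 -7
STORE 0  → -33 -33
OVER     → -33 -33 -33
STORE 0  → -33 -33

-33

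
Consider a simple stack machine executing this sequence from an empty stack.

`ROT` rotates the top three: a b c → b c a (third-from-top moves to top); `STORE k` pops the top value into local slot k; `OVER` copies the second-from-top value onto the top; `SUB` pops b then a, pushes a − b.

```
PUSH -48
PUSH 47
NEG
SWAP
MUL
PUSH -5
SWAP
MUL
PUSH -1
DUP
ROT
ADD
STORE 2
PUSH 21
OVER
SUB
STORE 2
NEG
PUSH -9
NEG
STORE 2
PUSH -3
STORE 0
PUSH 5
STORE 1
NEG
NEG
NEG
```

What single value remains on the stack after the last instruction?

-1

PUSH -48 → -48
PUSH 47  → -48 47
NEG      → -48 -47
SWAP     → -47 -48
MUL      → 2256
PUSH -5  → 2256 -5
SWAP     → -5 2256
MUL      → -11280
PUSH -1  → -11280 -1
DUP      → -11280 -1 -1
ROT      → -1 -1 -11280
ADD      → -1 -11281
STORE 2  → -1
PUSH 21  → -1 21
OVER     → -1 21 -1
SUB      → -1 22
STORE 2  → -1
NEG      → 1
PUSH -9  → 1 -9
NEG      → 1 9
STORE 2  → 1
PUSH -3  → 1 -3
STORE 0  → 1
PUSH 5   → 1 5
STORE 1  → 1
NEG      → -1
NEG      → 1
NEG      → -1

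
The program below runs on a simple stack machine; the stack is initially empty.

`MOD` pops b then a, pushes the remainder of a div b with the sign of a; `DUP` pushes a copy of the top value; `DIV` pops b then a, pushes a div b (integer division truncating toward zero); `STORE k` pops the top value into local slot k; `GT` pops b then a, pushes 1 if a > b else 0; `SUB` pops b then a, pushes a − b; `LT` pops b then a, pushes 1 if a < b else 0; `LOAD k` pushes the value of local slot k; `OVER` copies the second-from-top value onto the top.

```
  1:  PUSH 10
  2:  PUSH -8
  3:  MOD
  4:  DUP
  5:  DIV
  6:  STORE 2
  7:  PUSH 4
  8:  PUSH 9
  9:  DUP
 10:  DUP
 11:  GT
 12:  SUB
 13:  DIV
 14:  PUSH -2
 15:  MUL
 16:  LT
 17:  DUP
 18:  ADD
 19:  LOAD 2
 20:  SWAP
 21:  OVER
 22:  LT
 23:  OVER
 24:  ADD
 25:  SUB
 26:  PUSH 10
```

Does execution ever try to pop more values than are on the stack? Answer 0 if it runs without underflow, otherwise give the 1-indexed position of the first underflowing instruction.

PUSH 10 : [10]
PUSH -8 : [10, -8]
MOD     : [2]
DUP     : [2, 2]
DIV     : [1]
STORE 2 : []
PUSH 4  : [4]
PUSH 9  : [4, 9]
DUP     : [4, 9, 9]
DUP     : [4, 9, 9, 9]
GT      : [4, 9, 0]
SUB     : [4, 9]
DIV     : [0]
PUSH -2 : [0, -2]
MUL     : [0]
LT  — needs 2 operands, stack has 1 → underflow

16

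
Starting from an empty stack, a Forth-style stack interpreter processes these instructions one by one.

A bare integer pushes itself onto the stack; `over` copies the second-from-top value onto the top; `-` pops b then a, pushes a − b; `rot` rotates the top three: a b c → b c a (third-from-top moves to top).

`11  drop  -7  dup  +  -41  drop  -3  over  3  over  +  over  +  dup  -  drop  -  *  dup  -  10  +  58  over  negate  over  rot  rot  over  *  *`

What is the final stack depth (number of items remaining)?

11     → 11
drop   → (empty)
-7     → -7
dup    → -7 -7
+      → -14
-41    → -14 -41
drop   → -14
-3     → -14 -3
over   → -14 -3 -14
3      → -14 -3 -14 3
over   → -14 -3 -14 3 -14
+      → -14 -3 -14 -11
over   → -14 -3 -14 -11 -14
+      → -14 -3 -14 -25
dup    → -14 -3 -14 -25 -25
-      → -14 -3 -14 0
drop   → -14 -3 -14
-      → -14 11
*      → -154
dup    → -154 -154
-      → 0
10     → 0 10
+      → 10
58     → 10 58
over   → 10 58 10
negate → 10 58 -10
over   → 10 58 -10 58
rot    → 10 -10 58 58
rot    → 10 58 58 -10
over   → 10 58 58 -10 58
*      → 10 58 58 -580
*      → 10 58 -33640

3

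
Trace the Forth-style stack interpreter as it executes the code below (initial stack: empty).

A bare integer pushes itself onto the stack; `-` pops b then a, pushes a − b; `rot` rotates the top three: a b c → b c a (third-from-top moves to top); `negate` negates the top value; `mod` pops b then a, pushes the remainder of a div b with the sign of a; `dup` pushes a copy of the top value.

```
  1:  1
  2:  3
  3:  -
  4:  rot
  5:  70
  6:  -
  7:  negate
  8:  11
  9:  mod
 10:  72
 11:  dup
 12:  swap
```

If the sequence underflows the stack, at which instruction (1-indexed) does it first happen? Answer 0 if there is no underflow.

4

1 : 1
3 : 1 3
- : -2
rot  — needs 3 operands, stack has 1 → underflow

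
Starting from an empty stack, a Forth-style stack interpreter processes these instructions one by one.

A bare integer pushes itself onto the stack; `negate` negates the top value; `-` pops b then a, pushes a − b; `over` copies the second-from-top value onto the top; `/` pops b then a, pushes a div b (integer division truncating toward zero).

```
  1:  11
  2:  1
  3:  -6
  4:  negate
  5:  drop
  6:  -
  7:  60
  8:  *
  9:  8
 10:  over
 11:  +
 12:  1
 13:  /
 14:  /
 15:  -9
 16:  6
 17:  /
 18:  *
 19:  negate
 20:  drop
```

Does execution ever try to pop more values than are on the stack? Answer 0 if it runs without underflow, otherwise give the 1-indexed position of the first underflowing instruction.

11     → 11
1      → 11 1
-6     → 11 1 -6
negate → 11 1 6
drop   → 11 1
-      → 10
60     → 10 60
*      → 600
8      → 600 8
over   → 600 8 600
+      → 600 608
1      → 600 608 1
/      → 600 608
/      → 0
-9     → 0 -9
6      → 0 -9 6
/      → 0 -1
*      → 0
negate → 0
drop   → (empty)

0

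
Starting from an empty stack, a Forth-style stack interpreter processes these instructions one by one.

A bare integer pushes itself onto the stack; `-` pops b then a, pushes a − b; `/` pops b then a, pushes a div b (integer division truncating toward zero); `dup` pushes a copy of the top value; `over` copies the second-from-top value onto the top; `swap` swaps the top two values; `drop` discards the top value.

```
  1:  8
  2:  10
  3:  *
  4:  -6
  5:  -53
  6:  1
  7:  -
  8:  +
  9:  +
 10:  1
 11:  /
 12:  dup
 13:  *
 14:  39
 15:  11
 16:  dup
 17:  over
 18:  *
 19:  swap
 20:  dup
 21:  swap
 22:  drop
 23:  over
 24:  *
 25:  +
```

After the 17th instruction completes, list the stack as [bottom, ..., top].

8    → 8
10   → 8 10
*    → 80
-6   → 80 -6
-53  → 80 -6 -53
1    → 80 -6 -53 1
-    → 80 -6 -54
+    → 80 -60
+    → 20
1    → 20 1
/    → 20
dup  → 20 20
*    → 400
39   → 400 39
11   → 400 39 11
dup  → 400 39 11 11
over → 400 39 11 11 11

[400, 39, 11, 11, 11]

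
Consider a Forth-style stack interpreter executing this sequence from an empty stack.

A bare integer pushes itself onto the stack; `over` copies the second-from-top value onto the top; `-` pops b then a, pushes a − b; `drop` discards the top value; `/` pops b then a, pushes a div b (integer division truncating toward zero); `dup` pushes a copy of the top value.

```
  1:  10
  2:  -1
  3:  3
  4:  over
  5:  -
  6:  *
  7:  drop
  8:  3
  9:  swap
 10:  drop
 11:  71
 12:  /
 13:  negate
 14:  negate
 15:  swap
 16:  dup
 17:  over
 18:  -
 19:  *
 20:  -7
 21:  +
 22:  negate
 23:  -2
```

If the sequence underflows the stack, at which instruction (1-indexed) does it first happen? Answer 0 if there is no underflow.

10     → [10]
-1     → [10, -1]
3      → [10, -1, 3]
over   → [10, -1, 3, -1]
-      → [10, -1, 4]
*      → [10, -4]
drop   → [10]
3      → [10, 3]
swap   → [3, 10]
drop   → [3]
71     → [3, 71]
/      → [0]
negate → [0]
negate → [0]
swap  — needs 2 operands, stack has 1 → underflow

15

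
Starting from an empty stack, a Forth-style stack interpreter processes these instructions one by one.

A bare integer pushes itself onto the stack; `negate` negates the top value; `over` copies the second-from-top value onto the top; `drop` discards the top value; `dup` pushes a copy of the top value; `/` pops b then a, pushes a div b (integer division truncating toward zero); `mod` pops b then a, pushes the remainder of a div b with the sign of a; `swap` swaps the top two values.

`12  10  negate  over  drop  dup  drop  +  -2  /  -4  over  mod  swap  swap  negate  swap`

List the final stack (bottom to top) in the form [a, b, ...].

12     : 12
10     : 12 10
negate : 12 -10
over   : 12 -10 12
drop   : 12 -10
dup    : 12 -10 -10
drop   : 12 -10
+      : 2
-2     : 2 -2
/      : -1
-4     : -1 -4
over   : -1 -4 -1
mod    : -1 0
swap   : 0 -1
swap   : -1 0
negate : -1 0
swap   : 0 -1

[0, -1]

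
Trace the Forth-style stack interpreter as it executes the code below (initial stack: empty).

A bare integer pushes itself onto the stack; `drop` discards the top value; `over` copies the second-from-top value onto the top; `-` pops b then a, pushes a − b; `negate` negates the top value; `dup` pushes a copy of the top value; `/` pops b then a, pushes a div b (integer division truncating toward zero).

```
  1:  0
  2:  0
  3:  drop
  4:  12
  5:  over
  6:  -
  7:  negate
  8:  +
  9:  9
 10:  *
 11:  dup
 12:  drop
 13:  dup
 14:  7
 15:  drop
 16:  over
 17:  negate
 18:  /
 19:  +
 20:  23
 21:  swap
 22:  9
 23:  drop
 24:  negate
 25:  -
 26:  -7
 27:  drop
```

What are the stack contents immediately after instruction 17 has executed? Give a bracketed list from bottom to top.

0      : 0
0      : 0 0
drop   : 0
12     : 0 12
over   : 0 12 0
-      : 0 12
negate : 0 -12
+      : -12
9      : -12 9
*      : -108
dup    : -108 -108
drop   : -108
dup    : -108 -108
7      : -108 -108 7
drop   : -108 -108
over   : -108 -108 -108
negate : -108 -108 108

[-108, -108, 108]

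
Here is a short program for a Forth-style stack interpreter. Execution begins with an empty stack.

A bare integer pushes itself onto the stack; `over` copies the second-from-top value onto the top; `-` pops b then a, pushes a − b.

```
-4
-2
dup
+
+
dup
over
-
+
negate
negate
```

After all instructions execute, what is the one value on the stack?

-8

-4     : -4
-2     : -4 -2
dup    : -4 -2 -2
+      : -4 -4
+      : -8
dup    : -8 -8
over   : -8 -8 -8
-      : -8 0
+      : -8
negate : 8
negate : -8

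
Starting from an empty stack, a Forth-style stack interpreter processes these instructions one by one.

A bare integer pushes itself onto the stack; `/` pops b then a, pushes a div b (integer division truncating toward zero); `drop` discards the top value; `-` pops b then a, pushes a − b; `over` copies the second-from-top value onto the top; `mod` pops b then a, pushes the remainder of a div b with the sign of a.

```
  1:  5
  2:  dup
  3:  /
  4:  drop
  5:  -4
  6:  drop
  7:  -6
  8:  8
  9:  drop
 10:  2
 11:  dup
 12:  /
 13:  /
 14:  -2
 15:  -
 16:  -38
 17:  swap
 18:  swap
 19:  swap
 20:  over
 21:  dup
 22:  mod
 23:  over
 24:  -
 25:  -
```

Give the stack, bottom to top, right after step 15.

5    → [5]
dup  → [5, 5]
/    → [1]
drop → []
-4   → [-4]
drop → []
-6   → [-6]
8    → [-6, 8]
drop → [-6]
2    → [-6, 2]
dup  → [-6, 2, 2]
/    → [-6, 1]
/    → [-6]
-2   → [-6, -2]
-    → [-4]

[-4]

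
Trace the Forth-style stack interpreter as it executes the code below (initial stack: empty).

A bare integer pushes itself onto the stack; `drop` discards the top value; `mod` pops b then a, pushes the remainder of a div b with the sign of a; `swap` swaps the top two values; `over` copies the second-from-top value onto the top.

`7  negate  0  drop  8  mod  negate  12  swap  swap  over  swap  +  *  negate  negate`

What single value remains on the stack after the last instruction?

133

7      -> 7
negate -> -7
0      -> -7 0
drop   -> -7
8      -> -7 8
mod    -> -7
negate -> 7
12     -> 7 12
swap   -> 12 7
swap   -> 7 12
over   -> 7 12 7
swap   -> 7 7 12
+      -> 7 19
*      -> 133
negate -> -133
negate -> 133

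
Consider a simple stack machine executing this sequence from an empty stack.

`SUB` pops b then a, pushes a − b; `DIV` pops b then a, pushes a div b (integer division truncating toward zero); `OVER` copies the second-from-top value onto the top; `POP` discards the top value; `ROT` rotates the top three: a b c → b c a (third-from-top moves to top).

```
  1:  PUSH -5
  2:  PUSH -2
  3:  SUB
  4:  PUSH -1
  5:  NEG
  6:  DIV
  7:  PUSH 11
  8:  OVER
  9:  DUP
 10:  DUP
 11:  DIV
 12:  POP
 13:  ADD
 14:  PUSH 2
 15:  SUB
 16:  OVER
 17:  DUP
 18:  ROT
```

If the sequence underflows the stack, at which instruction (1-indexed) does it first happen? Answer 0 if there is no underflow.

0

PUSH -5 → [-5]
PUSH -2 → [-5, -2]
SUB     → [-3]
PUSH -1 → [-3, -1]
NEG     → [-3, 1]
DIV     → [-3]
PUSH 11 → [-3, 11]
OVER    → [-3, 11, -3]
DUP     → [-3, 11, -3, -3]
DUP     → [-3, 11, -3, -3, -3]
DIV     → [-3, 11, -3, 1]
POP     → [-3, 11, -3]
ADD     → [-3, 8]
PUSH 2  → [-3, 8, 2]
SUB     → [-3, 6]
OVER    → [-3, 6, -3]
DUP     → [-3, 6, -3, -3]
ROT     → [-3, -3, -3, 6]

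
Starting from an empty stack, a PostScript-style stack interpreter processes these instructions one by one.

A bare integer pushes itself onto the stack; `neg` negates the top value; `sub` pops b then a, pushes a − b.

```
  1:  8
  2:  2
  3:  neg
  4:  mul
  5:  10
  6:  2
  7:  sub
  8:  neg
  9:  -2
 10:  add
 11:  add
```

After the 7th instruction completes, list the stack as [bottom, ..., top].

8   → 8
2   → 8 2
neg → 8 -2
mul → -16
10  → -16 10
2   → -16 10 2
sub → -16 8

[-16, 8]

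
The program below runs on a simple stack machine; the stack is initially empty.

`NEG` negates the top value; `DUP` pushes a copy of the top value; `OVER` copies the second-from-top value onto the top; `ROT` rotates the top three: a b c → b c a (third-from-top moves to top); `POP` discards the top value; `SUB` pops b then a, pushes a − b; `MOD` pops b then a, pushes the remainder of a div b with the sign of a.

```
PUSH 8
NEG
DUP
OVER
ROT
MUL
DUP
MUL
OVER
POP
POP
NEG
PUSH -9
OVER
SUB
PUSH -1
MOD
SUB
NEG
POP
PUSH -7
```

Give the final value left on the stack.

PUSH 8  → 8
NEG     → -8
DUP     → -8 -8
OVER    → -8 -8 -8
ROT     → -8 -8 -8
MUL     → -8 64
DUP     → -8 64 64
MUL     → -8 4096
OVER    → -8 4096 -8
POP     → -8 4096
POP     → -8
NEG     → 8
PUSH -9 → 8 -9
OVER    → 8 -9 8
SUB     → 8 -17
PUSH -1 → 8 -17 -1
MOD     → 8 0
SUB     → 8
NEG     → -8
POP     → (empty)
PUSH -7 → -7

-7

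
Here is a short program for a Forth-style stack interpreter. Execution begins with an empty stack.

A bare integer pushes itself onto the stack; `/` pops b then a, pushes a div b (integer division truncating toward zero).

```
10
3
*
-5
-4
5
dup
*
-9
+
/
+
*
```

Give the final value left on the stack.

-150

10   10
3    10 3
*    30
-5   30 -5
-4   30 -5 -4
5    30 -5 -4 5
dup  30 -5 -4 5 5
*    30 -5 -4 25
-9   30 -5 -4 25 -9
+    30 -5 -4 16
/    30 -5 0
+    30 -5
*    -150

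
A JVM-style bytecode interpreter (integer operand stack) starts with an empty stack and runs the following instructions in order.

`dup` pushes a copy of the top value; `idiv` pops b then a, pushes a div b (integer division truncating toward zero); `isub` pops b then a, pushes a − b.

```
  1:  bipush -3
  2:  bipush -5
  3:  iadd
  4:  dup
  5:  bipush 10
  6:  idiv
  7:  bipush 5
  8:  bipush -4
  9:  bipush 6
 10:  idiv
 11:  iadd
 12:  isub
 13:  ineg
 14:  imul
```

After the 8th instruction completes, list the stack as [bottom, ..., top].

bipush -3 → [-3]
bipush -5 → [-3, -5]
iadd      → [-8]
dup       → [-8, -8]
bipush 10 → [-8, -8, 10]
idiv      → [-8, 0]
bipush 5  → [-8, 0, 5]
bipush -4 → [-8, 0, 5, -4]

[-8, 0, 5, -4]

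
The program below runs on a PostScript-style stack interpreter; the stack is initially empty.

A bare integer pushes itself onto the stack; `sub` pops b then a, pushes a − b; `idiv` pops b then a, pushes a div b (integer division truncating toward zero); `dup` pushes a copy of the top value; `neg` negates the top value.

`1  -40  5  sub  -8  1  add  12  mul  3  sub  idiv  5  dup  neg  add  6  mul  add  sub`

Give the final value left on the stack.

1    : [1]
-40  : [1, -40]
5    : [1, -40, 5]
sub  : [1, -45]
-8   : [1, -45, -8]
1    : [1, -45, -8, 1]
add  : [1, -45, -7]
12   : [1, -45, -7, 12]
mul  : [1, -45, -84]
3    : [1, -45, -84, 3]
sub  : [1, -45, -87]
idiv : [1, 0]
5    : [1, 0, 5]
dup  : [1, 0, 5, 5]
neg  : [1, 0, 5, -5]
add  : [1, 0, 0]
6    : [1, 0, 0, 6]
mul  : [1, 0, 0]
add  : [1, 0]
sub  : [1]

1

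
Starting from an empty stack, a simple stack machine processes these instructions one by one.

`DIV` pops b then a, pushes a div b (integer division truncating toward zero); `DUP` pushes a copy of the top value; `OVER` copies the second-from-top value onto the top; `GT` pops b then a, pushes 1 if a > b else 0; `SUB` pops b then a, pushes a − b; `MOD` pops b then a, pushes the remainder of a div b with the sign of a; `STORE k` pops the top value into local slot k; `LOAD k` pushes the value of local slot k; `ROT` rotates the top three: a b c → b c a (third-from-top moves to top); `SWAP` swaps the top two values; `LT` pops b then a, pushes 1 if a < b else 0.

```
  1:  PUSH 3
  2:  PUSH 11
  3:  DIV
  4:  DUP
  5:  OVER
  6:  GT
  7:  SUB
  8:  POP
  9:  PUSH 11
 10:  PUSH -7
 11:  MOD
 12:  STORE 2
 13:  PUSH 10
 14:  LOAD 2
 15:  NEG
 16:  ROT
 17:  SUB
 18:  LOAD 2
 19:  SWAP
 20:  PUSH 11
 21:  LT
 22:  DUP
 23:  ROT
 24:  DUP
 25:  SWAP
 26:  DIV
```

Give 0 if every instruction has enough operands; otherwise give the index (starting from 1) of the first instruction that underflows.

16

PUSH 3   [3]
PUSH 11  [3, 11]
DIV      [0]
DUP      [0, 0]
OVER     [0, 0, 0]
GT       [0, 0]
SUB      [0]
POP      []
PUSH 11  [11]
PUSH -7  [11, -7]
MOD      [4]
STORE 2  []
PUSH 10  [10]
LOAD 2   [10, 4]
NEG      [10, -4]
ROT  — needs 3 operands, stack has 2 → underflow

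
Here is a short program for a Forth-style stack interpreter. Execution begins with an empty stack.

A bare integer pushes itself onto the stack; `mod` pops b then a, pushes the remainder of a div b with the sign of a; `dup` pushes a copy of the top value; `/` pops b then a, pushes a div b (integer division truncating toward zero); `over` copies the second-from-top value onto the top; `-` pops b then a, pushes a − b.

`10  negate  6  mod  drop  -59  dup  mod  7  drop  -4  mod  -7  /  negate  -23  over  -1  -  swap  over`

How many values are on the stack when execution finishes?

10      10
negate  -10
6       -10 6
mod     -4
drop    (empty)
-59     -59
dup     -59 -59
mod     0
7       0 7
drop    0
-4      0 -4
mod     0
-7      0 -7
/       0
negate  0
-23     0 -23
over    0 -23 0
-1      0 -23 0 -1
-       0 -23 1
swap    0 1 -23
over    0 1 -23 1

4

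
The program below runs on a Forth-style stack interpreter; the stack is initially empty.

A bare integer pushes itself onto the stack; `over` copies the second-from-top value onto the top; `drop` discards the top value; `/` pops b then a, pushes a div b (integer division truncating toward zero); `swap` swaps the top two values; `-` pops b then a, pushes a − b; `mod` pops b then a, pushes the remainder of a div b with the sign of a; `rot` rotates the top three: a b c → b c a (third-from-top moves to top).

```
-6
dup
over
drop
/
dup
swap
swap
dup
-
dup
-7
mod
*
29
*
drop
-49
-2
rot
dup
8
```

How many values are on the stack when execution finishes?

-6   → -6
dup  → -6 -6
over → -6 -6 -6
drop → -6 -6
/    → 1
dup  → 1 1
swap → 1 1
swap → 1 1
dup  → 1 1 1
-    → 1 0
dup  → 1 0 0
-7   → 1 0 0 -7
mod  → 1 0 0
*    → 1 0
29   → 1 0 29
*    → 1 0
drop → 1
-49  → 1 -49
-2   → 1 -49 -2
rot  → -49 -2 1
dup  → -49 -2 1 1
8    → -49 -2 1 1 8

5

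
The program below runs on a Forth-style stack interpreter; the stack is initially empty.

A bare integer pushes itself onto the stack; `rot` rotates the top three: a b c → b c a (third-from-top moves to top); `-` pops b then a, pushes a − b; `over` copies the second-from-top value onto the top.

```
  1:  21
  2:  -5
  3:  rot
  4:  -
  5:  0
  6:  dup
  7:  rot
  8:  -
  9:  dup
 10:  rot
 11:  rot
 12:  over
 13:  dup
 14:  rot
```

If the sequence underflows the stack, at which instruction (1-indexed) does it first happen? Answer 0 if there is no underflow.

21  21
-5  21 -5
rot  — needs 3 operands, stack has 2 → underflow

3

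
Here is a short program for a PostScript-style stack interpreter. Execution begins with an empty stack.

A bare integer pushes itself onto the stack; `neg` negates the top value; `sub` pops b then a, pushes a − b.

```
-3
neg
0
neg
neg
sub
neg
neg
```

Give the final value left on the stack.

-3  : -3
neg : 3
0   : 3 0
neg : 3 0
neg : 3 0
sub : 3
neg : -3
neg : 3

3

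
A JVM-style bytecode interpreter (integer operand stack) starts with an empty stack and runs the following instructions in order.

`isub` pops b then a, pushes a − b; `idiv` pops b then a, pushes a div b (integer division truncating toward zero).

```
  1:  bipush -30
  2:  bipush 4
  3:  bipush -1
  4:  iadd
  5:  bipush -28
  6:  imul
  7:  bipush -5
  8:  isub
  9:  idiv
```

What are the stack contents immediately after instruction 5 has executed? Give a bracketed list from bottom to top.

[-30, 3, -28]

bipush -30  [-30]
bipush 4    [-30, 4]
bipush -1   [-30, 4, -1]
iadd        [-30, 3]
bipush -28  [-30, 3, -28]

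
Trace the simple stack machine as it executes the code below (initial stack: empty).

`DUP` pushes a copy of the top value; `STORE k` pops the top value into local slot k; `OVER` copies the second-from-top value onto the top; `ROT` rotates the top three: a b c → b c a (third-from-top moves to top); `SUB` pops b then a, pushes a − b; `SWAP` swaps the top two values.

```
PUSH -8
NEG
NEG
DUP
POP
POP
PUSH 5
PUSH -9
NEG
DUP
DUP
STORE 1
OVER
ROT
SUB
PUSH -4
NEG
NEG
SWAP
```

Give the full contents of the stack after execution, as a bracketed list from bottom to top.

[5, 9, -4, 0]

PUSH -8  [-8]
NEG      [8]
NEG      [-8]
DUP      [-8, -8]
POP      [-8]
POP      []
PUSH 5   [5]
PUSH -9  [5, -9]
NEG      [5, 9]
DUP      [5, 9, 9]
DUP      [5, 9, 9, 9]
STORE 1  [5, 9, 9]
OVER     [5, 9, 9, 9]
ROT      [5, 9, 9, 9]
SUB      [5, 9, 0]
PUSH -4  [5, 9, 0, -4]
NEG      [5, 9, 0, 4]
NEG      [5, 9, 0, -4]
SWAP     [5, 9, -4, 0]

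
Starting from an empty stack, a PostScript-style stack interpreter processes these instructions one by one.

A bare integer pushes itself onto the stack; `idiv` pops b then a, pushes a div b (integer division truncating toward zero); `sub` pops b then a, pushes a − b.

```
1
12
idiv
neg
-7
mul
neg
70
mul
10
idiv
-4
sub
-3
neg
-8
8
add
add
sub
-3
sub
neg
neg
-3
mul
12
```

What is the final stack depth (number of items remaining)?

2

1    : [1]
12   : [1, 12]
idiv : [0]
neg  : [0]
-7   : [0, -7]
mul  : [0]
neg  : [0]
70   : [0, 70]
mul  : [0]
10   : [0, 10]
idiv : [0]
-4   : [0, -4]
sub  : [4]
-3   : [4, -3]
neg  : [4, 3]
-8   : [4, 3, -8]
8    : [4, 3, -8, 8]
add  : [4, 3, 0]
add  : [4, 3]
sub  : [1]
-3   : [1, -3]
sub  : [4]
neg  : [-4]
neg  : [4]
-3   : [4, -3]
mul  : [-12]
12   : [-12, 12]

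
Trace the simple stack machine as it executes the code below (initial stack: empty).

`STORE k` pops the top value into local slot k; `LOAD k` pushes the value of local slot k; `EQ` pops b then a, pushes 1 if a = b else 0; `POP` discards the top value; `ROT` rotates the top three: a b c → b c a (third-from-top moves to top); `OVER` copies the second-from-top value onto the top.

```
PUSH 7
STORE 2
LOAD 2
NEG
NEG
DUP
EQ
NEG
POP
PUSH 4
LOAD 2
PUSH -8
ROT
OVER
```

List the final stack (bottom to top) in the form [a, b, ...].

PUSH 7   [7]
STORE 2  []
LOAD 2   [7]
NEG      [-7]
NEG      [7]
DUP      [7, 7]
EQ       [1]
NEG      [-1]
POP      []
PUSH 4   [4]
LOAD 2   [4, 7]
PUSH -8  [4, 7, -8]
ROT      [7, -8, 4]
OVER     [7, -8, 4, -8]

[7, -8, 4, -8]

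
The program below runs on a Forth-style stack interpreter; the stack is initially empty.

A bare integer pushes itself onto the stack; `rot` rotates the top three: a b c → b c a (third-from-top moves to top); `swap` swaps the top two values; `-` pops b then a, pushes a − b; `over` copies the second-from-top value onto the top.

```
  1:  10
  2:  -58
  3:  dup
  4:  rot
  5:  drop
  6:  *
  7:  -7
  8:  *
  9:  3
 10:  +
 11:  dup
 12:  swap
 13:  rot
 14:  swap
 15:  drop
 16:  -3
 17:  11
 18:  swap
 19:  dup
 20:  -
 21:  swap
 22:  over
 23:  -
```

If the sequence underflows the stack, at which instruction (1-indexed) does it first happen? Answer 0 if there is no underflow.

10   → [10]
-58  → [10, -58]
dup  → [10, -58, -58]
rot  → [-58, -58, 10]
drop → [-58, -58]
*    → [3364]
-7   → [3364, -7]
*    → [-23548]
3    → [-23548, 3]
+    → [-23545]
dup  → [-23545, -23545]
swap → [-23545, -23545]
rot  — needs 3 operands, stack has 2 → underflow

13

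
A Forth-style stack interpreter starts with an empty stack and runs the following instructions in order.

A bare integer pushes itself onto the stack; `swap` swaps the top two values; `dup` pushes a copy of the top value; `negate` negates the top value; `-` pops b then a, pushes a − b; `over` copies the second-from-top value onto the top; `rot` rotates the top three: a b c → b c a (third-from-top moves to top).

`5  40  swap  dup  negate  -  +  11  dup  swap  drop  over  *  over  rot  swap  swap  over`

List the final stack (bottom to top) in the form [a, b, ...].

5       [5]
40      [5, 40]
swap    [40, 5]
dup     [40, 5, 5]
negate  [40, 5, -5]
-       [40, 10]
+       [50]
11      [50, 11]
dup     [50, 11, 11]
swap    [50, 11, 11]
drop    [50, 11]
over    [50, 11, 50]
*       [50, 550]
over    [50, 550, 50]
rot     [550, 50, 50]
swap    [550, 50, 50]
swap    [550, 50, 50]
over    [550, 50, 50, 50]

[550, 50, 50, 50]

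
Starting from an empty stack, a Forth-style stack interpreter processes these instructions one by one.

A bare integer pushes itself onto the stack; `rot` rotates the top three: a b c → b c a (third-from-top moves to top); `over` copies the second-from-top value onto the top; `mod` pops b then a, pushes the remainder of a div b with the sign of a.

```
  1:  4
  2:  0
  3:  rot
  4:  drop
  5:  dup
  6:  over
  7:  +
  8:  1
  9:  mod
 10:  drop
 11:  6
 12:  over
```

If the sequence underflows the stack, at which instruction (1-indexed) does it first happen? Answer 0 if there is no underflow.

3

4  [4]
0  [4, 0]
rot  — needs 3 operands, stack has 2 → underflow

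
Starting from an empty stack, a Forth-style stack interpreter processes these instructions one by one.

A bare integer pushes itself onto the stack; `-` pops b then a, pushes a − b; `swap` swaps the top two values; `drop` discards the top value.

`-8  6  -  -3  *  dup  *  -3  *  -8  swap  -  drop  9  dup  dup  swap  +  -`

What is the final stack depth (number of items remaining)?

-8   → [-8]
6    → [-8, 6]
-    → [-14]
-3   → [-14, -3]
*    → [42]
dup  → [42, 42]
*    → [1764]
-3   → [1764, -3]
*    → [-5292]
-8   → [-5292, -8]
swap → [-8, -5292]
-    → [5284]
drop → []
9    → [9]
dup  → [9, 9]
dup  → [9, 9, 9]
swap → [9, 9, 9]
+    → [9, 18]
-    → [-9]

1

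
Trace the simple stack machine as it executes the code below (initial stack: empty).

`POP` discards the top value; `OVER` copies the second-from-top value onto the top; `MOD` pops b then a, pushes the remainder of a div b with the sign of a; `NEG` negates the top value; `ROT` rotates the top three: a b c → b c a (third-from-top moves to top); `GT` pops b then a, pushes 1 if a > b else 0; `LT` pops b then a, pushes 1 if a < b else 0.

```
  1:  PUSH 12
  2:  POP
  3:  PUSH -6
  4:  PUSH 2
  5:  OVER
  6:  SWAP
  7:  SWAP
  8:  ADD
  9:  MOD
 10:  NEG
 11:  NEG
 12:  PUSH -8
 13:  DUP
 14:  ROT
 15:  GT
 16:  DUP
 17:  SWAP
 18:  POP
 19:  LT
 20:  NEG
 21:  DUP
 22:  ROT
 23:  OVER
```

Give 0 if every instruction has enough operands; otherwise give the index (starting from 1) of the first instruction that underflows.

PUSH 12 -> [12]
POP     -> []
PUSH -6 -> [-6]
PUSH 2  -> [-6, 2]
OVER    -> [-6, 2, -6]
SWAP    -> [-6, -6, 2]
SWAP    -> [-6, 2, -6]
ADD     -> [-6, -4]
MOD     -> [-2]
NEG     -> [2]
NEG     -> [-2]
PUSH -8 -> [-2, -8]
DUP     -> [-2, -8, -8]
ROT     -> [-8, -8, -2]
GT      -> [-8, 0]
DUP     -> [-8, 0, 0]
SWAP    -> [-8, 0, 0]
POP     -> [-8, 0]
LT      -> [1]
NEG     -> [-1]
DUP     -> [-1, -1]
ROT  — needs 3 operands, stack has 2 → underflow

22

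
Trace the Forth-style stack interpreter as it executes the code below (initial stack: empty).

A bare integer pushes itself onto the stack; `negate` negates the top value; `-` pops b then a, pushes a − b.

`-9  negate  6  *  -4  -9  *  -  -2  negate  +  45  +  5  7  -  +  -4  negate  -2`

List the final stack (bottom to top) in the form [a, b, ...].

[63, 4, -2]

-9     → -9
negate → 9
6      → 9 6
*      → 54
-4     → 54 -4
-9     → 54 -4 -9
*      → 54 36
-      → 18
-2     → 18 -2
negate → 18 2
+      → 20
45     → 20 45
+      → 65
5      → 65 5
7      → 65 5 7
-      → 65 -2
+      → 63
-4     → 63 -4
negate → 63 4
-2     → 63 4 -2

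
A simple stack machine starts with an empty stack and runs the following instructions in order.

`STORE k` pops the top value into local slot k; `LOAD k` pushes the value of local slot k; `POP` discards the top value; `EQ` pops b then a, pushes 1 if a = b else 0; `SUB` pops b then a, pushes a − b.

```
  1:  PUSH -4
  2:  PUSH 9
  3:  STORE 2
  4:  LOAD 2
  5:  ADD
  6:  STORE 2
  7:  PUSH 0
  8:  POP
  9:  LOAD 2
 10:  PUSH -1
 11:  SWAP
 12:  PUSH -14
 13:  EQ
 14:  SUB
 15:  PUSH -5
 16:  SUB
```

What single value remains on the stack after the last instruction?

4

PUSH -4  : [-4]
PUSH 9   : [-4, 9]
STORE 2  : [-4]
LOAD 2   : [-4, 9]
ADD      : [5]
STORE 2  : []
PUSH 0   : [0]
POP      : []
LOAD 2   : [5]
PUSH -1  : [5, -1]
SWAP     : [-1, 5]
PUSH -14 : [-1, 5, -14]
EQ       : [-1, 0]
SUB      : [-1]
PUSH -5  : [-1, -5]
SUB      : [4]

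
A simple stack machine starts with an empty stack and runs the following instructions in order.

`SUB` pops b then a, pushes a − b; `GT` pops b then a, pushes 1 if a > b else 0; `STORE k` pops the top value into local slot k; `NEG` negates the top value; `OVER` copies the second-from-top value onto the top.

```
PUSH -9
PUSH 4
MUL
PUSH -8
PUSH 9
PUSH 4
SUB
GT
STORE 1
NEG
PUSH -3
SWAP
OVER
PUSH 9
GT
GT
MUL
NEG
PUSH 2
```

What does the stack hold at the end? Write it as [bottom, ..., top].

PUSH -9 → [-9]
PUSH 4  → [-9, 4]
MUL     → [-36]
PUSH -8 → [-36, -8]
PUSH 9  → [-36, -8, 9]
PUSH 4  → [-36, -8, 9, 4]
SUB     → [-36, -8, 5]
GT      → [-36, 0]
STORE 1 → [-36]
NEG     → [36]
PUSH -3 → [36, -3]
SWAP    → [-3, 36]
OVER    → [-3, 36, -3]
PUSH 9  → [-3, 36, -3, 9]
GT      → [-3, 36, 0]
GT      → [-3, 1]
MUL     → [-3]
NEG     → [3]
PUSH 2  → [3, 2]

[3, 2]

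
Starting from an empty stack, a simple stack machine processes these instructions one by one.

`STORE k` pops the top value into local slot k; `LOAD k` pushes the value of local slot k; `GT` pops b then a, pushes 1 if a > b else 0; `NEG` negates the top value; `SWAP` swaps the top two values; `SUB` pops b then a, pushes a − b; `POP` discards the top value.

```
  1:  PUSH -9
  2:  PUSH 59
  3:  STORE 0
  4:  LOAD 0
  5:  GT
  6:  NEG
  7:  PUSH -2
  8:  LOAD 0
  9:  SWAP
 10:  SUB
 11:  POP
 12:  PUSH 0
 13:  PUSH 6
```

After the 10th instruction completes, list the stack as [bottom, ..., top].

[0, 61]

PUSH -9 -> [-9]
PUSH 59 -> [-9, 59]
STORE 0 -> [-9]
LOAD 0  -> [-9, 59]
GT      -> [0]
NEG     -> [0]
PUSH -2 -> [0, -2]
LOAD 0  -> [0, -2, 59]
SWAP    -> [0, 59, -2]
SUB     -> [0, 61]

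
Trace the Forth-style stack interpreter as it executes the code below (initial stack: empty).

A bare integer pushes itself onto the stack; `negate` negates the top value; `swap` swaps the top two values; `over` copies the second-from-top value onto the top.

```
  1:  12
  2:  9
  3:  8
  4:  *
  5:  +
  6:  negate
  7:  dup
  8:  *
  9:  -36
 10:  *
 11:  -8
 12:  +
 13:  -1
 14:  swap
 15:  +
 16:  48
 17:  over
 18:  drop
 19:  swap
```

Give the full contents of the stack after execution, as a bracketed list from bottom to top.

12     : 12
9      : 12 9
8      : 12 9 8
*      : 12 72
+      : 84
negate : -84
dup    : -84 -84
*      : 7056
-36    : 7056 -36
*      : -254016
-8     : -254016 -8
+      : -254024
-1     : -254024 -1
swap   : -1 -254024
+      : -254025
48     : -254025 48
over   : -254025 48 -254025
drop   : -254025 48
swap   : 48 -254025

[48, -254025]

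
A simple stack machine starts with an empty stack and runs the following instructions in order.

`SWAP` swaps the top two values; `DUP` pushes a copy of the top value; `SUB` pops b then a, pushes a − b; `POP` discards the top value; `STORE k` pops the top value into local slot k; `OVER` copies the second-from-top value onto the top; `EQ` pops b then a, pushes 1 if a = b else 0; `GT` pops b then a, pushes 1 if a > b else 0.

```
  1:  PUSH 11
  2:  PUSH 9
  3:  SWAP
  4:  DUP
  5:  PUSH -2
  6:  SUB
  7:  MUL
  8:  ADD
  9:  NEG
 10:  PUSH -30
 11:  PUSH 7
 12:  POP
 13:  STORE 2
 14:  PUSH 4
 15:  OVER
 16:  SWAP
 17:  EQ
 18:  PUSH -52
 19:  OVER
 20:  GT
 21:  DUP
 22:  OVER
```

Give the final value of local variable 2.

-30

PUSH 11  : [11]
PUSH 9   : [11, 9]
SWAP     : [9, 11]
DUP      : [9, 11, 11]
PUSH -2  : [9, 11, 11, -2]
SUB      : [9, 11, 13]
MUL      : [9, 143]
ADD      : [152]
NEG      : [-152]
PUSH -30 : [-152, -30]
PUSH 7   : [-152, -30, 7]
POP      : [-152, -30]
STORE 2  : [-152]
PUSH 4   : [-152, 4]
OVER     : [-152, 4, -152]
SWAP     : [-152, -152, 4]
EQ       : [-152, 0]
PUSH -52 : [-152, 0, -52]
OVER     : [-152, 0, -52, 0]
GT       : [-152, 0, 0]
DUP      : [-152, 0, 0, 0]
OVER     : [-152, 0, 0, 0, 0]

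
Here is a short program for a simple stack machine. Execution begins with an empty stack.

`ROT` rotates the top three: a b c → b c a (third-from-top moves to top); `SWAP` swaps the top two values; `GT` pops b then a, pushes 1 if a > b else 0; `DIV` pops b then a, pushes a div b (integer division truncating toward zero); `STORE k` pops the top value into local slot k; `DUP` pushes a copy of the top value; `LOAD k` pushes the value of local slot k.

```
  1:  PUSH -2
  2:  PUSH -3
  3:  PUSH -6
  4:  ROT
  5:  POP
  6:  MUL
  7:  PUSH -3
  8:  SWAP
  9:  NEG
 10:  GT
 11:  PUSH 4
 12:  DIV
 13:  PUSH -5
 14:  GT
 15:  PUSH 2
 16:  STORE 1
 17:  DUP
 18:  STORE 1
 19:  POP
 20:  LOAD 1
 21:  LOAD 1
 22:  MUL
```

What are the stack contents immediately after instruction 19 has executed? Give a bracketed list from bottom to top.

PUSH -2  -2
PUSH -3  -2 -3
PUSH -6  -2 -3 -6
ROT      -3 -6 -2
POP      -3 -6
MUL      18
PUSH -3  18 -3
SWAP     -3 18
NEG      -3 -18
GT       1
PUSH 4   1 4
DIV      0
PUSH -5  0 -5
GT       1
PUSH 2   1 2
STORE 1  1
DUP      1 1
STORE 1  1
POP      (empty)

[]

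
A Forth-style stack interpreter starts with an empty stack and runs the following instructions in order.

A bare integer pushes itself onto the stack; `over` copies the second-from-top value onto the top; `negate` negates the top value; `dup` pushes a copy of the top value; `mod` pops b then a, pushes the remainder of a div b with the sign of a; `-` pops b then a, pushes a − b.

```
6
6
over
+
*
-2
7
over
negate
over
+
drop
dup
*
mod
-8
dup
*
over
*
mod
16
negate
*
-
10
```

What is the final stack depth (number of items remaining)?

2

6      -> 6
6      -> 6 6
over   -> 6 6 6
+      -> 6 12
*      -> 72
-2     -> 72 -2
7      -> 72 -2 7
over   -> 72 -2 7 -2
negate -> 72 -2 7 2
over   -> 72 -2 7 2 7
+      -> 72 -2 7 9
drop   -> 72 -2 7
dup    -> 72 -2 7 7
*      -> 72 -2 49
mod    -> 72 -2
-8     -> 72 -2 -8
dup    -> 72 -2 -8 -8
*      -> 72 -2 64
over   -> 72 -2 64 -2
*      -> 72 -2 -128
mod    -> 72 -2
16     -> 72 -2 16
negate -> 72 -2 -16
*      -> 72 32
-      -> 40
10     -> 40 10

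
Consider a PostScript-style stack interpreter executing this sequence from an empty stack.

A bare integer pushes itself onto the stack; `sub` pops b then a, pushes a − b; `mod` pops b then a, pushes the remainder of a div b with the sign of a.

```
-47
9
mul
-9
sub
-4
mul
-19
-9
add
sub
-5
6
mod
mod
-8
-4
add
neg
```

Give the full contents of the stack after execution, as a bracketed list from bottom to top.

-47  [-47]
9    [-47, 9]
mul  [-423]
-9   [-423, -9]
sub  [-414]
-4   [-414, -4]
mul  [1656]
-19  [1656, -19]
-9   [1656, -19, -9]
add  [1656, -28]
sub  [1684]
-5   [1684, -5]
6    [1684, -5, 6]
mod  [1684, -5]
mod  [4]
-8   [4, -8]
-4   [4, -8, -4]
add  [4, -12]
neg  [4, 12]

[4, 12]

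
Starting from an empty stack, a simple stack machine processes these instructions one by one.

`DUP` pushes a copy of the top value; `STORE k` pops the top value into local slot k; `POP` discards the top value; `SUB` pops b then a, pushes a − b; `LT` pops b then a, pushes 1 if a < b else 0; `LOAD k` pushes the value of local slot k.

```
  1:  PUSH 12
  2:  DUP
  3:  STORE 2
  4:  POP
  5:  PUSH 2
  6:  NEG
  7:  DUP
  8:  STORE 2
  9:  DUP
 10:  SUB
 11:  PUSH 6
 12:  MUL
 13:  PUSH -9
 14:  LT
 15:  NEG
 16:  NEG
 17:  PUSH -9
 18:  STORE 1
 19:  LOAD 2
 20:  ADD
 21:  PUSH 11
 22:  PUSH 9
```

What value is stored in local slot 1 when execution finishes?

PUSH 12 -> 12
DUP     -> 12 12
STORE 2 -> 12
POP     -> (empty)
PUSH 2  -> 2
NEG     -> -2
DUP     -> -2 -2
STORE 2 -> -2
DUP     -> -2 -2
SUB     -> 0
PUSH 6  -> 0 6
MUL     -> 0
PUSH -9 -> 0 -9
LT      -> 0
NEG     -> 0
NEG     -> 0
PUSH -9 -> 0 -9
STORE 1 -> 0
LOAD 2  -> 0 -2
ADD     -> -2
PUSH 11 -> -2 11
PUSH 9  -> -2 11 9

-9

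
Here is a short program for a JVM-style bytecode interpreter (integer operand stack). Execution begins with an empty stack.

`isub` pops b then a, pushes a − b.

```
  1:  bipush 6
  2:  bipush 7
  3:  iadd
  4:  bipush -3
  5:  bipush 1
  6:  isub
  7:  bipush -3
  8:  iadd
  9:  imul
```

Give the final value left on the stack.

bipush 6  : 6
bipush 7  : 6 7
iadd      : 13
bipush -3 : 13 -3
bipush 1  : 13 -3 1
isub      : 13 -4
bipush -3 : 13 -4 -3
iadd      : 13 -7
imul      : -91

-91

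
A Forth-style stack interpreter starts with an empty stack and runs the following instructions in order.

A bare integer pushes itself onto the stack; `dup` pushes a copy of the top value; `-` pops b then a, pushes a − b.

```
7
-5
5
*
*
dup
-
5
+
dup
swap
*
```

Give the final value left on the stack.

25

7    -> 7
-5   -> 7 -5
5    -> 7 -5 5
*    -> 7 -25
*    -> -175
dup  -> -175 -175
-    -> 0
5    -> 0 5
+    -> 5
dup  -> 5 5
swap -> 5 5
*    -> 25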